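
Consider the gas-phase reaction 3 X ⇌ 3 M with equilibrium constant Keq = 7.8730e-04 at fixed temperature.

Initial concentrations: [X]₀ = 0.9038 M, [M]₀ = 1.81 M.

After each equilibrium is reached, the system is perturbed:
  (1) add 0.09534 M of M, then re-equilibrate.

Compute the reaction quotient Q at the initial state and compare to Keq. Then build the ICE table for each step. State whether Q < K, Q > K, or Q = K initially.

Q₀ = 8.032; Q > K (proceeds reverse)

Q₀ = 8.032 vs Keq = 7.8730e-04 ⇒ Q>K, reverse
Step 1:
                  X         M
  Initial    0.9038      1.81
  Change      1.581    -1.581
  Equil       2.484    0.2294
  solve Keq expr → x = -0.5269; check Q = 7.8730e-04
Then add 0.09534 M of M.
Step 2:
                  X         M
  Initial     2.484    0.3247
  Change    0.08728  -0.08728
  Equil       2.572    0.2375
  solve Keq expr → x = -0.02909; check Q = 7.8730e-04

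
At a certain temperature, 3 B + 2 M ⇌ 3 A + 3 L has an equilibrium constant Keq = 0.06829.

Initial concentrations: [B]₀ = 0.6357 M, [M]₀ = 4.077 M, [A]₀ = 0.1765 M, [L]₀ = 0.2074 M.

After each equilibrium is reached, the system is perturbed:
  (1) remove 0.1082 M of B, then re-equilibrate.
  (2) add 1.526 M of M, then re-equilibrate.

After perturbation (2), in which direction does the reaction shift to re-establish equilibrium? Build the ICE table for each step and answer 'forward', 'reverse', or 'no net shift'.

Q₀ = 1.1487e-05 vs Keq = 0.06829 ⇒ Q<K, forward
Step 1:
                    B           M           A           L
  I            0.6357       4.077      0.1765      0.2074
  C           -0.3467     -0.2312      0.3467      0.3467
  E             0.289       3.846      0.5232      0.5541
  solve Keq expr → x = 0.1156; check Q = 0.06829
Then remove 0.1082 M of B.
Step 2:
                    B           M           A           L
  I            0.1808       3.846      0.5232      0.5541
  C           0.05283     0.03522    -0.05283    -0.05283
  E            0.2336       3.881      0.4704      0.5013
  solve Keq expr → x = -0.01761; check Q = 0.06829
Then add 1.526 M of M.
Step 3:
                    B           M           A           L
  I            0.2336       5.407      0.4704      0.5013
  C          -0.02561    -0.01707     0.02561     0.02561
  E             0.208        5.39       0.496      0.5269
  solve Keq expr → x = 0.008537; check Q = 0.06829

Direction: forward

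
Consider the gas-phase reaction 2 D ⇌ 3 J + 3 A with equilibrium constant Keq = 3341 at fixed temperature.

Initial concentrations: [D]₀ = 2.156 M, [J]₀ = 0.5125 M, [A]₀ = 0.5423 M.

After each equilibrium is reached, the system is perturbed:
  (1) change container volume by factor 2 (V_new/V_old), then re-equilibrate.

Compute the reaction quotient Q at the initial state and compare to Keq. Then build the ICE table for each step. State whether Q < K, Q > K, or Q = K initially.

Q₀ = 0.004619 vs Keq = 3341 ⇒ Q<K, forward
Step 1:
                   D          J          A
  I            2.156     0.5125     0.5423
  C           -1.672      2.508      2.508
  E           0.4839      3.021       3.05
  solve Keq expr → x = 0.836; check Q = 3341
Then change container volume by factor 2 (V_new/V_old).
Step 2:
                   D          J          A
  I            0.242       1.51      1.525
  C          -0.1503     0.2255     0.2255
  E          0.09165      1.736      1.751
  solve Keq expr → x = 0.07515; check Q = 3341

Q₀ = 0.004619; Q < K (proceeds forward)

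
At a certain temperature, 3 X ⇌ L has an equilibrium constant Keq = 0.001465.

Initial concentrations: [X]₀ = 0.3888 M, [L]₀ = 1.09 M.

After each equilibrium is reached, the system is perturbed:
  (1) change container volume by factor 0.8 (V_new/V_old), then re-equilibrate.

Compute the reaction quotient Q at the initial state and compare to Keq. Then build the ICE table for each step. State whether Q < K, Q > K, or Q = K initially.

Q₀ = 18.55; Q > K (proceeds reverse)

Q₀ = 18.55 vs Keq = 0.001465 ⇒ Q>K, reverse
Step 1:
                    X           L
  Initial      0.3888        1.09
  Change        3.086      -1.029
  Equil         3.474     0.06145
  solve Keq expr → x = -1.029; check Q = 0.001465
Then change container volume by factor 0.8 (V_new/V_old).
Step 2:
                    X           L
  Initial       4.343     0.07681
  Change      -0.1043     0.03476
  Equil         4.239      0.1116
  solve Keq expr → x = 0.03476; check Q = 0.001465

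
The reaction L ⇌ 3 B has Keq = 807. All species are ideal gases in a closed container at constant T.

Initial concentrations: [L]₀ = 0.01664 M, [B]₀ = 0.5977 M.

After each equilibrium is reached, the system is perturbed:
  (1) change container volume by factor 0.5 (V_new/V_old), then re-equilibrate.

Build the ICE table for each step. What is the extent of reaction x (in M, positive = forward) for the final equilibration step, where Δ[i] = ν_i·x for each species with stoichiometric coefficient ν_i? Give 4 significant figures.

x = -0.001973 M

Q₀ = 12.83 vs Keq = 807 ⇒ Q<K, forward
Step 1:
                   L          B
  init       0.01664     0.5977
  Δ          -0.0163    0.04891
  eq      3.3501e-04     0.6466
  solve Keq expr → x = 0.0163; check Q = 807
Then change container volume by factor 0.5 (V_new/V_old).
Step 2:
                   L          B
  init    6.7003e-04      1.293
  Δ         0.001973   -0.00592
  eq        0.002643      1.287
  solve Keq expr → x = -0.001973; check Q = 807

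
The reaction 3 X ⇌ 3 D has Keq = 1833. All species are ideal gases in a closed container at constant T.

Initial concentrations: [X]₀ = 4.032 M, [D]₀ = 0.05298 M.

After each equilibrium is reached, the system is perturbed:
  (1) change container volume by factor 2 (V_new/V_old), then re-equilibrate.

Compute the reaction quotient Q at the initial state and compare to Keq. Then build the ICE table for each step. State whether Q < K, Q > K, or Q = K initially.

Q₀ = 2.2687e-06; Q < K (proceeds forward)

Q₀ = 2.2687e-06 vs Keq = 1833 ⇒ Q<K, forward
Step 1:
                   X          D
  I            4.032    0.05298
  C           -3.723      3.723
  E           0.3086      3.776
  solve Keq expr → x = 1.241; check Q = 1833
Then change container volume by factor 2 (V_new/V_old).
Step 2:
                   X          D
  I           0.1543      1.888
  C                0          0
  E           0.1543      1.888
  solve Keq expr → x = 0; check Q = 1833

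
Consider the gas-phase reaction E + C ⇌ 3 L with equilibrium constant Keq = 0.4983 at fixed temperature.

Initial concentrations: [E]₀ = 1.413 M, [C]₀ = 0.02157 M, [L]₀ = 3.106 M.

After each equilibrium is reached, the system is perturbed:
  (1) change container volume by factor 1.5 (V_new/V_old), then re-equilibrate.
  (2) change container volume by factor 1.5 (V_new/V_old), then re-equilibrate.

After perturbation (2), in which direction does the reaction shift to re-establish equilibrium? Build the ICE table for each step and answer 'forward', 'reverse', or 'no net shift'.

Direction: forward

Q₀ = 983.1 vs Keq = 0.4983 ⇒ Q>K, reverse
Step 1:
                  E         C         L
  I           1.413   0.02157     3.106
  C          0.7263    0.7263    -2.179
  E           2.139    0.7478    0.9272
  solve Keq expr → x = -0.7263; check Q = 0.4983
Then change container volume by factor 1.5 (V_new/V_old).
Step 2:
                  E         C         L
  I           1.426    0.4986    0.6182
  C        -0.02454  -0.02454   0.07363
  E           1.402     0.474    0.6918
  solve Keq expr → x = 0.02454; check Q = 0.4983
Then change container volume by factor 1.5 (V_new/V_old).
Step 3:
                  E         C         L
  I          0.9344     0.316    0.4612
  C        -0.01778  -0.01778   0.05334
  E          0.9166    0.2982    0.5145
  solve Keq expr → x = 0.01778; check Q = 0.4983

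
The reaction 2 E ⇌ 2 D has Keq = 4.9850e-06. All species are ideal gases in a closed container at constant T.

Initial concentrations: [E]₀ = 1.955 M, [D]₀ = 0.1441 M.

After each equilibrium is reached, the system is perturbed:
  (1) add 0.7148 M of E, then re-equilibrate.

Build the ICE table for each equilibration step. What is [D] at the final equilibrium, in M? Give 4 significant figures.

Q₀ = 0.005433 vs Keq = 4.9850e-06 ⇒ Q>K, reverse
Step 1:
                    E           D
  Initial       1.955      0.1441
  Change       0.1394     -0.1394
  Equil         2.094    0.004676
  solve Keq expr → x = -0.06971; check Q = 4.9850e-06
Then add 0.7148 M of E.
Step 2:
                    E           D
  Initial       2.809    0.004676
  Change    -0.001592    0.001592
  Equil         2.808    0.006269
  solve Keq expr → x = 7.9619e-04; check Q = 4.9850e-06

[D]_eq = 0.006269 M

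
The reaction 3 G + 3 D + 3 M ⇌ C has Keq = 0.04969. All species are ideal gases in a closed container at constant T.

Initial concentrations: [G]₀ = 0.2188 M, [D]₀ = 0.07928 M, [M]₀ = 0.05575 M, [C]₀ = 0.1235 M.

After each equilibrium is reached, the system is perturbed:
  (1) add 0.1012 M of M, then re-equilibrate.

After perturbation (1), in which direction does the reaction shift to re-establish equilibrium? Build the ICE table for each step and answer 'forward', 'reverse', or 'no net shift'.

Direction: forward

Q₀ = 1.3655e+08 vs Keq = 0.04969 ⇒ Q>K, reverse
Step 1:
                  G         D         M         C
  I          0.2188   0.07928   0.05575    0.1235
  C          0.3703    0.3703    0.3703   -0.1234
  E          0.5891    0.4496     0.426 7.1371e-05
  solve Keq expr → x = -0.1234; check Q = 0.04969
Then add 0.1012 M of M.
Step 2:
                  G         D         M         C
  I          0.5891    0.4496    0.5272 7.1371e-05
  C       -1.9035e-04 -1.9035e-04 -1.9035e-04 6.3449e-05
  E          0.5889    0.4494     0.527 1.3482e-04
  solve Keq expr → x = 6.3449e-05; check Q = 0.04969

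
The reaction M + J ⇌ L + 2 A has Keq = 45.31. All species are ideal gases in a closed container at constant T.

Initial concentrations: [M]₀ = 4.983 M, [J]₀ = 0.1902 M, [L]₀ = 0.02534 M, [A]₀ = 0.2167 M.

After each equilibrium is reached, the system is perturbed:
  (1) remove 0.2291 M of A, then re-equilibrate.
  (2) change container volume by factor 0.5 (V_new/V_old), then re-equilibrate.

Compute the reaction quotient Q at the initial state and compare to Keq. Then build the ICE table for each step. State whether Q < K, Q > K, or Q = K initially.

Q₀ = 0.001256 vs Keq = 45.31 ⇒ Q<K, forward
Step 1:
                  M         J         L         A
  I           4.983    0.1902   0.02534    0.2167
  C         -0.1898   -0.1898    0.1898    0.3797
  E           4.793 3.5243e-04    0.2152    0.5964
  solve Keq expr → x = 0.1898; check Q = 45.31
Then remove 0.2291 M of A.
Step 2:
                  M         J         L         A
  I           4.793 3.5243e-04    0.2152    0.3673
  C       -2.1830e-04 -2.1830e-04 2.1830e-04 4.3660e-04
  E           4.793 1.3413e-04    0.2154    0.3677
  solve Keq expr → x = 2.1830e-04; check Q = 45.31
Then change container volume by factor 0.5 (V_new/V_old).
Step 3:
                  M         J         L         A
  I           9.586 2.6826e-04    0.4308    0.7355
  C       2.6713e-04 2.6713e-04 -2.6713e-04 -5.3427e-04
  E           9.586 5.3539e-04    0.4305    0.7349
  solve Keq expr → x = -2.6713e-04; check Q = 45.31

Q₀ = 0.001256; Q < K (proceeds forward)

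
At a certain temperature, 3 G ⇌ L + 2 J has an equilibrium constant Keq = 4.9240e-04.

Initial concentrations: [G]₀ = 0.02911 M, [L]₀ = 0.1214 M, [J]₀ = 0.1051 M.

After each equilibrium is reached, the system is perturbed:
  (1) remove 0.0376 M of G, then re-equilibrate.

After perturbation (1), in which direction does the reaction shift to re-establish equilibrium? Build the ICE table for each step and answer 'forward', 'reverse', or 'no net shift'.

Q₀ = 54.36 vs Keq = 4.9240e-04 ⇒ Q>K, reverse
Step 1:
                    G           L           J
  I           0.02911      0.1214      0.1051
  C            0.1484    -0.04946    -0.09891
  E            0.1775     0.07194    0.006186
  solve Keq expr → x = -0.04946; check Q = 4.9240e-04
Then remove 0.0376 M of G.
Step 2:
                    G           L           J
  I            0.1399     0.07194    0.006186
  C          0.002567 -8.5562e-04   -0.001711
  E            0.1424     0.07109    0.004475
  solve Keq expr → x = -8.5562e-04; check Q = 4.9240e-04

Direction: reverse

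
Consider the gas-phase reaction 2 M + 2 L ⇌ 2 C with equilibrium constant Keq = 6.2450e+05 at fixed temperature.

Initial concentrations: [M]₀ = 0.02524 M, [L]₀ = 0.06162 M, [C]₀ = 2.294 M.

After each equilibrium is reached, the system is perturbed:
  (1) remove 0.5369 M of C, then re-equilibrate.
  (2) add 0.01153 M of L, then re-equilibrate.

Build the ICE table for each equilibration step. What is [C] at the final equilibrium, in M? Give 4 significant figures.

Q₀ = 2.1755e+06 vs Keq = 6.2450e+05 ⇒ Q>K, reverse
Step 1:
                    M           L           C
  I           0.02524     0.06162       2.294
  C           0.01329     0.01329    -0.01329
  E           0.03853     0.07491       2.281
  solve Keq expr → x = -0.006644; check Q = 6.2450e+05
Then remove 0.5369 M of C.
Step 2:
                    M           L           C
  I           0.03853     0.07491       1.744
  C         -0.006265   -0.006265    0.006265
  E           0.03226     0.06864        1.75
  solve Keq expr → x = 0.003133; check Q = 6.2450e+05
Then add 0.01153 M of L.
Step 3:
                    M           L           C
  I           0.03226     0.08017        1.75
  C         -0.003372   -0.003372    0.003372
  E           0.02889      0.0768       1.753
  solve Keq expr → x = 0.001686; check Q = 6.2450e+05

[C]_eq = 1.753 M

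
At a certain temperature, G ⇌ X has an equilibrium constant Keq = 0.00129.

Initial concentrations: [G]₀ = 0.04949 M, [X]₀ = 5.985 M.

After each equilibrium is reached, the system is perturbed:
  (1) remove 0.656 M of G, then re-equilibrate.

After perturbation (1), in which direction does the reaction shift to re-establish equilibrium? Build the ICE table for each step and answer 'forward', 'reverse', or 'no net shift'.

Direction: reverse

Q₀ = 120.9 vs Keq = 0.00129 ⇒ Q>K, reverse
Step 1:
                    G           X
  Initial     0.04949       5.985
  Change        5.977      -5.977
  Equil         6.027    0.007774
  solve Keq expr → x = -5.977; check Q = 0.00129
Then remove 0.656 M of G.
Step 2:
                    G           X
  Initial       5.371    0.007774
  Change   8.4515e-04 -8.4515e-04
  Equil         5.372    0.006929
  solve Keq expr → x = -8.4515e-04; check Q = 0.00129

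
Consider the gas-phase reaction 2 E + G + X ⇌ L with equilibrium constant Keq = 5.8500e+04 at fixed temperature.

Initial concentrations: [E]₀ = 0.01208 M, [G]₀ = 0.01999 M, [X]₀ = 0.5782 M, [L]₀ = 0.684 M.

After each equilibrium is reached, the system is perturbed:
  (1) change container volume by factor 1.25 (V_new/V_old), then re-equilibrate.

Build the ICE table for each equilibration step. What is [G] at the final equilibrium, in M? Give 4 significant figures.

[G]_eq = 0.0251 M

Q₀ = 4.0554e+05 vs Keq = 5.8500e+04 ⇒ Q>K, reverse
Step 1:
                    E           G           X           L
  Initial     0.01208     0.01999      0.5782       0.684
  Change      0.01478    0.007389    0.007389   -0.007389
  Equil       0.02686     0.02738      0.5856      0.6766
  solve Keq expr → x = -0.007389; check Q = 5.8500e+04
Then change container volume by factor 1.25 (V_new/V_old).
Step 2:
                    E           G           X           L
  Initial     0.02149      0.0219      0.4685      0.5413
  Change     0.006388    0.003194    0.003194   -0.003194
  Equil       0.02788      0.0251      0.4717      0.5381
  solve Keq expr → x = -0.003194; check Q = 5.8500e+04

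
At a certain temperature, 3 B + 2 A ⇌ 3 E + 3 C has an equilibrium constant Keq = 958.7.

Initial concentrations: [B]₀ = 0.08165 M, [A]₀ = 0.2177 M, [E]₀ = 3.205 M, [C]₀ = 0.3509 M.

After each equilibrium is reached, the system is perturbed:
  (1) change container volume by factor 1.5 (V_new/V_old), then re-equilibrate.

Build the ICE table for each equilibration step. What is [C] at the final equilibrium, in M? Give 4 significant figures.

[C]_eq = 0.1748 M

Q₀ = 5.5138e+04 vs Keq = 958.7 ⇒ Q>K, reverse
Step 1:
                  B         A         E         C
  I         0.08165    0.2177     3.205    0.3509
  C          0.1005   0.06701   -0.1005   -0.1005
  E          0.1822    0.2847     3.104    0.2504
  solve Keq expr → x = -0.0335; check Q = 958.7
Then change container volume by factor 1.5 (V_new/V_old).
Step 2:
                  B         A         E         C
  I          0.1214    0.1898      2.07    0.1669
  C       -0.007847 -0.005231  0.007847  0.007847
  E          0.1136    0.1846     2.078    0.1748
  solve Keq expr → x = 0.002616; check Q = 958.7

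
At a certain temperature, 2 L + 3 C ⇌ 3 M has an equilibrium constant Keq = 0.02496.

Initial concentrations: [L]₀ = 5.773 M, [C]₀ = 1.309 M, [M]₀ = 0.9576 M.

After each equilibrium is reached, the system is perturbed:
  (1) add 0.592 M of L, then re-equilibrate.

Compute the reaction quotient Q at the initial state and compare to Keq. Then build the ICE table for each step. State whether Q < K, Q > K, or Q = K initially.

Q₀ = 0.01175 vs Keq = 0.02496 ⇒ Q<K, forward
Step 1:
                   L          C          M
  init         5.773      1.309     0.9576
  Δ         -0.09001     -0.135      0.135
  eq           5.683      1.174      1.093
  solve Keq expr → x = 0.045; check Q = 0.02496
Then add 0.592 M of L.
Step 2:
                   L          C          M
  init         6.275      1.174      1.093
  Δ         -0.02398   -0.03597    0.03597
  eq           6.251      1.138      1.129
  solve Keq expr → x = 0.01199; check Q = 0.02496

Q₀ = 0.01175; Q < K (proceeds forward)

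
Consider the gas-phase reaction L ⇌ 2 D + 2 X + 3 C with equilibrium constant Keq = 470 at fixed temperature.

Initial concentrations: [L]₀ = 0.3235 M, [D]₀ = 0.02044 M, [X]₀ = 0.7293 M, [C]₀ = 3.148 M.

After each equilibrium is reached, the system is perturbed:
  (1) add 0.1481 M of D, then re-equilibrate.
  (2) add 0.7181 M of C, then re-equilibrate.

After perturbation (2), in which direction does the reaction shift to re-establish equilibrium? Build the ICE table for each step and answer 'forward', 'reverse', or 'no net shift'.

Direction: reverse

Q₀ = 0.02143 vs Keq = 470 ⇒ Q<K, forward
Step 1:
                  L         D         X         C
  init       0.3235   0.02044    0.7293     3.148
  Δ         -0.2627    0.5253    0.5253     0.788
  eq        0.06083    0.5458     1.255     3.936
  solve Keq expr → x = 0.2627; check Q = 470
Then add 0.1481 M of D.
Step 2:
                  L         D         X         C
  init      0.06083    0.6939     1.255     3.936
  Δ         0.01861  -0.03721  -0.03721  -0.05582
  eq        0.07944    0.6567     1.217      3.88
  solve Keq expr → x = -0.01861; check Q = 470
Then add 0.7181 M of C.
Step 3:
                  L         D         X         C
  init      0.07944    0.6567     1.217     4.598
  Δ         0.02242  -0.04485  -0.04485  -0.06727
  eq         0.1019    0.6118     1.173     4.531
  solve Keq expr → x = -0.02242; check Q = 470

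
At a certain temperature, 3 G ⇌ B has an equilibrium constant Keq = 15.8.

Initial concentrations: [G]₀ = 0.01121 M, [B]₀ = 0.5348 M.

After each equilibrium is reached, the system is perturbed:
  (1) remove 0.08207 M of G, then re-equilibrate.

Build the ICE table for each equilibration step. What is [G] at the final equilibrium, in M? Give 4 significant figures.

Q₀ = 3.7964e+05 vs Keq = 15.8 ⇒ Q>K, reverse
Step 1:
                   G          B
  Initial    0.01121     0.5348
  Change      0.2914   -0.09712
  Equil       0.3026     0.4377
  solve Keq expr → x = -0.09712; check Q = 15.8
Then remove 0.08207 M of G.
Step 2:
                   G          B
  Initial     0.2205     0.4377
  Change     0.07611   -0.02537
  Equil       0.2966     0.4123
  solve Keq expr → x = -0.02537; check Q = 15.8

[G]_eq = 0.2966 M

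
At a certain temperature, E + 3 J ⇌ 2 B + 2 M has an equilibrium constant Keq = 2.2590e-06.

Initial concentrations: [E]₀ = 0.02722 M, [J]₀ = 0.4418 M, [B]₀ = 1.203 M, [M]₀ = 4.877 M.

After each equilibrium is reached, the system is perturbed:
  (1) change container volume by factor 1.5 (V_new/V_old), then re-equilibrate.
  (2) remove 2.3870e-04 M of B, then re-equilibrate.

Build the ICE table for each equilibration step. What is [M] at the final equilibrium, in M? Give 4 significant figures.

[M]_eq = 2.45 M

Q₀ = 1.4665e+04 vs Keq = 2.2590e-06 ⇒ Q>K, reverse
Step 1:
                  E         J         B         M
  init      0.02722    0.4418     1.203     4.877
  Δ           0.601     1.803    -1.202    -1.202
  eq         0.6282     2.245   0.00109     3.675
  solve Keq expr → x = -0.601; check Q = 2.2590e-06
Then change container volume by factor 1.5 (V_new/V_old).
Step 2:
                  E         J         B         M
  init       0.4188     1.496 7.2672e-04      2.45
  Δ               0         0         0         0
  eq         0.4188     1.496 7.2672e-04      2.45
  solve Keq expr → x = 0; check Q = 2.2590e-06
Then remove 2.3870e-04 M of B.
Step 3:
                  E         J         B         M
  init       0.4188     1.496 4.8802e-04      2.45
  Δ       -1.1913e-04 -3.5740e-04 2.3827e-04 2.3827e-04
  eq         0.4187     1.496 7.2628e-04      2.45
  solve Keq expr → x = 1.1913e-04; check Q = 2.2590e-06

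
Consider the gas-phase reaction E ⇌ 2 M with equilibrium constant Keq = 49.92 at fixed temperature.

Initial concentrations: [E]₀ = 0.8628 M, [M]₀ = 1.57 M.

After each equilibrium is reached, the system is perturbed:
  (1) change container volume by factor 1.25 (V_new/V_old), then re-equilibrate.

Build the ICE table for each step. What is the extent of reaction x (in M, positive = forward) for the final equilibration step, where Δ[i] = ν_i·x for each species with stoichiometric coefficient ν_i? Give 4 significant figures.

x = 0.02338 M

Q₀ = 2.857 vs Keq = 49.92 ⇒ Q<K, forward
Step 1:
                   E          M
  init        0.8628       1.57
  Δ          -0.6888      1.378
  eq           0.174      2.948
  solve Keq expr → x = 0.6888; check Q = 49.92
Then change container volume by factor 1.25 (V_new/V_old).
Step 2:
                   E          M
  init        0.1392      2.358
  Δ         -0.02338    0.04677
  eq          0.1158      2.405
  solve Keq expr → x = 0.02338; check Q = 49.92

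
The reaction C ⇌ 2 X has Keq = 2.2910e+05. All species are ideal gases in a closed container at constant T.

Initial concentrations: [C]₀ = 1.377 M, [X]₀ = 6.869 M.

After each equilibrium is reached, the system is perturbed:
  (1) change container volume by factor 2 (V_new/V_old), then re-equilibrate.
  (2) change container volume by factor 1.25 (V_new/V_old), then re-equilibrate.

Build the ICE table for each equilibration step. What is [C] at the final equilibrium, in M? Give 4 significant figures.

[C]_eq = 6.4668e-05 M

Q₀ = 34.27 vs Keq = 2.2910e+05 ⇒ Q<K, forward
Step 1:
                   C          X
  Initial      1.377      6.869
  Change      -1.377      2.753
  Equil   4.0413e-04      9.622
  solve Keq expr → x = 1.377; check Q = 2.2910e+05
Then change container volume by factor 2 (V_new/V_old).
Step 2:
                   C          X
  Initial 2.0207e-04      4.811
  Change  -1.0102e-04 2.0205e-04
  Equil   1.0104e-04      4.811
  solve Keq expr → x = 1.0102e-04; check Q = 2.2910e+05
Then change container volume by factor 1.25 (V_new/V_old).
Step 3:
                   C          X
  Initial 8.0833e-05      3.849
  Change  -1.6166e-05 3.2331e-05
  Equil   6.4668e-05      3.849
  solve Keq expr → x = 1.6166e-05; check Q = 2.2910e+05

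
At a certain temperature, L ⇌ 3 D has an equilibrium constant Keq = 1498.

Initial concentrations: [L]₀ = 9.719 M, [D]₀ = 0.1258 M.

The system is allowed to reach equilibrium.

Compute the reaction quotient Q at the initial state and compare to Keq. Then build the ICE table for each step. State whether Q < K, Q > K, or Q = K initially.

Q₀ = 2.0484e-04 vs Keq = 1498 ⇒ Q<K, forward
Step 1:
                  L         D
  I           9.719    0.1258
  C          -5.913     17.74
  E           3.806     17.86
  solve Keq expr → x = 5.913; check Q = 1498

Q₀ = 2.0484e-04; Q < K (proceeds forward)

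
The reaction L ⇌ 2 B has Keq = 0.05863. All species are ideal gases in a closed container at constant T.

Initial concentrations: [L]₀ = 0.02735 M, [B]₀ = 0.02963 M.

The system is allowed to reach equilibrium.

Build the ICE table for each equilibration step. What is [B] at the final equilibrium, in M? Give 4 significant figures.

Q₀ = 0.0321 vs Keq = 0.05863 ⇒ Q<K, forward
Step 1:
                    L           B
  Initial     0.02735     0.02963
  Change    -0.003774    0.007549
  Equil       0.02358     0.03718
  solve Keq expr → x = 0.003774; check Q = 0.05863

[B]_eq = 0.03718 M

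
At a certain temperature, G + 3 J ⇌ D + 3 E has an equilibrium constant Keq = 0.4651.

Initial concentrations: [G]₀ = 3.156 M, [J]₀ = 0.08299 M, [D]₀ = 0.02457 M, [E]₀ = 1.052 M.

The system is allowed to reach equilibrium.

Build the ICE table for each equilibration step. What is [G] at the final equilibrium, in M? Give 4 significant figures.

Q₀ = 15.86 vs Keq = 0.4651 ⇒ Q>K, reverse
Step 1:
                  G         J         D         E
  I           3.156   0.08299   0.02457     1.052
  C         0.02011   0.06033  -0.02011  -0.06033
  E           3.176    0.1433  0.004459    0.9917
  solve Keq expr → x = -0.02011; check Q = 0.4651

[G]_eq = 3.176 M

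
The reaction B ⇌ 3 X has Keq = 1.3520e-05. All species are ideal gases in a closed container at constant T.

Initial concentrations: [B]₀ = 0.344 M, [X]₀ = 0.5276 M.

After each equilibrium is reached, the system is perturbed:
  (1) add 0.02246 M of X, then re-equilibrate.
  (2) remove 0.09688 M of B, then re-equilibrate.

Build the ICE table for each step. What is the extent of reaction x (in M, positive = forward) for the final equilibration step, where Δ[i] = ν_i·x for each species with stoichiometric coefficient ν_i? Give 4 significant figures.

x = -4.2155e-04 M

Q₀ = 0.4269 vs Keq = 1.3520e-05 ⇒ Q>K, reverse
Step 1:
                  B         X
  I           0.344    0.5276
  C          0.1695   -0.5085
  E          0.5135   0.01908
  solve Keq expr → x = -0.1695; check Q = 1.3520e-05
Then add 0.02246 M of X.
Step 2:
                  B         X
  I          0.5135   0.04154
  C        0.007456  -0.02237
  E           0.521   0.01917
  solve Keq expr → x = -0.007456; check Q = 1.3520e-05
Then remove 0.09688 M of B.
Step 3:
                  B         X
  I          0.4241   0.01917
  C       4.2155e-04 -0.001265
  E          0.4245    0.0179
  solve Keq expr → x = -4.2155e-04; check Q = 1.3520e-05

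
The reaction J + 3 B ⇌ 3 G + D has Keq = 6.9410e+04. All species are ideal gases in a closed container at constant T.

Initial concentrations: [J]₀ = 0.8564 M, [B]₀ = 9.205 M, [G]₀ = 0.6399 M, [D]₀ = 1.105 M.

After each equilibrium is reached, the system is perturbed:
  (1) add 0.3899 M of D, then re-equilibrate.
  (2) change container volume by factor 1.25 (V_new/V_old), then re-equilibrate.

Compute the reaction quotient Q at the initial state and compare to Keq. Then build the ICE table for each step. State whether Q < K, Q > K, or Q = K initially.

Q₀ = 4.3346e-04 vs Keq = 6.9410e+04 ⇒ Q<K, forward
Step 1:
                   J          B          G          D
  init        0.8564      9.205     0.6399      1.105
  Δ          -0.8564     -2.569      2.569     0.8564
  eq      3.1960e-06      6.636      3.209      1.961
  solve Keq expr → x = 0.8564; check Q = 6.9410e+04
Then add 0.3899 M of D.
Step 2:
                   J          B          G          D
  init    3.1960e-06      6.636      3.209      2.351
  Δ       6.3531e-07 1.9059e-06 -1.9059e-06 -6.3531e-07
  eq      3.8313e-06      6.636      3.209      2.351
  solve Keq expr → x = -6.3531e-07; check Q = 6.9410e+04
Then change container volume by factor 1.25 (V_new/V_old).
Step 3:
                   J          B          G          D
  init    3.0651e-06      5.309      2.567      1.881
  Δ                0          0          0          0
  eq      3.0651e-06      5.309      2.567      1.881
  solve Keq expr → x = 0; check Q = 6.9410e+04

Q₀ = 4.3346e-04; Q < K (proceeds forward)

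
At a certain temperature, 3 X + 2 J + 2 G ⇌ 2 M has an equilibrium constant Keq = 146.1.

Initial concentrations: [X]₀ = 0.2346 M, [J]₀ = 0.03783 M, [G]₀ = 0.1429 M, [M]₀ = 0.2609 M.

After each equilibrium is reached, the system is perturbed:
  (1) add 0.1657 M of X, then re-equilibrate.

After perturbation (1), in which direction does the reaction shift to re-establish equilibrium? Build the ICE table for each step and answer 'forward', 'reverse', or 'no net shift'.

Direction: forward

Q₀ = 1.8040e+05 vs Keq = 146.1 ⇒ Q>K, reverse
Step 1:
                    X           J           G           M
  Initial      0.2346     0.03783      0.1429      0.2609
  Change       0.1834      0.1223      0.1223     -0.1223
  Equil         0.418      0.1601      0.2652      0.1386
  solve Keq expr → x = -0.06113; check Q = 146.1
Then add 0.1657 M of X.
Step 2:
                    X           J           G           M
  Initial      0.5837      0.1601      0.2652      0.1386
  Change      -0.0352    -0.02347    -0.02347     0.02347
  Equil        0.5485      0.1366      0.2417      0.1621
  solve Keq expr → x = 0.01173; check Q = 146.1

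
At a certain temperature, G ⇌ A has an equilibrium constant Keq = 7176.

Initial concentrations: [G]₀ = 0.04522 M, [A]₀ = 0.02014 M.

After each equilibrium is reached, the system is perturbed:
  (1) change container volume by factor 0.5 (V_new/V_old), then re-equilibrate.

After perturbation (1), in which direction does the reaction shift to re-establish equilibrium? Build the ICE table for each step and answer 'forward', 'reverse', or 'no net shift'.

Direction: no net shift

Q₀ = 0.4454 vs Keq = 7176 ⇒ Q<K, forward
Step 1:
                   G          A
  init       0.04522    0.02014
  Δ         -0.04521    0.04521
  eq      9.1069e-06    0.06535
  solve Keq expr → x = 0.04521; check Q = 7176
Then change container volume by factor 0.5 (V_new/V_old).
Step 2:
                   G          A
  init    1.8214e-05     0.1307
  Δ                0          0
  eq      1.8214e-05     0.1307
  solve Keq expr → x = 0; check Q = 7176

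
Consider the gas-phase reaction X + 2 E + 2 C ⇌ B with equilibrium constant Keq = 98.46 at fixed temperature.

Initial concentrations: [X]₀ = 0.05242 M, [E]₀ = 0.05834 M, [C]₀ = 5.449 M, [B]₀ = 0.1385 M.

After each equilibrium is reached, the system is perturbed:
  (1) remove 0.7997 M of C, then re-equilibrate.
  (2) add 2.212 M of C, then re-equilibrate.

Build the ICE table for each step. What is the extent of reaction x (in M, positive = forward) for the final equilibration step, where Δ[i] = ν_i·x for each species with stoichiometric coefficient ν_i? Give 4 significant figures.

x = 0.005295 M

Q₀ = 26.14 vs Keq = 98.46 ⇒ Q<K, forward
Step 1:
                    X           E           C           B
  I           0.05242     0.05834       5.449      0.1385
  C          -0.01141    -0.02283    -0.02283     0.01141
  E           0.04101     0.03551       5.426      0.1499
  solve Keq expr → x = 0.01141; check Q = 98.46
Then remove 0.7997 M of C.
Step 2:
                    X           E           C           B
  I           0.04101     0.03551       4.626      0.1499
  C          0.002325     0.00465     0.00465   -0.002325
  E           0.04333     0.04016       4.631      0.1476
  solve Keq expr → x = -0.002325; check Q = 98.46
Then add 2.212 M of C.
Step 3:
                    X           E           C           B
  I           0.04333     0.04016       6.843      0.1476
  C         -0.005295    -0.01059    -0.01059    0.005295
  E           0.03804     0.02957       6.833      0.1529
  solve Keq expr → x = 0.005295; check Q = 98.46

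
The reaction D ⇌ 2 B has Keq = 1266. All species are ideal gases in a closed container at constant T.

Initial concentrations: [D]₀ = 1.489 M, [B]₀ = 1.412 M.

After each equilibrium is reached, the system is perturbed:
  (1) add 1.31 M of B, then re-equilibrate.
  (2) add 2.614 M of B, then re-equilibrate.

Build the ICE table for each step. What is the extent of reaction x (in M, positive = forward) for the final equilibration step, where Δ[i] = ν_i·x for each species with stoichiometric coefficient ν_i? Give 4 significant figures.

Q₀ = 1.339 vs Keq = 1266 ⇒ Q<K, forward
Step 1:
                   D          B
  init         1.489      1.412
  Δ           -1.474      2.948
  eq         0.01502       4.36
  solve Keq expr → x = 1.474; check Q = 1266
Then add 1.31 M of B.
Step 2:
                   D          B
  init       0.01502       5.67
  Δ           0.0102   -0.02039
  eq         0.02521       5.65
  solve Keq expr → x = -0.0102; check Q = 1266
Then add 2.614 M of B.
Step 3:
                   D          B
  init       0.02521      8.264
  Δ            0.028     -0.056
  eq         0.05321      8.208
  solve Keq expr → x = -0.028; check Q = 1266

x = -0.028 M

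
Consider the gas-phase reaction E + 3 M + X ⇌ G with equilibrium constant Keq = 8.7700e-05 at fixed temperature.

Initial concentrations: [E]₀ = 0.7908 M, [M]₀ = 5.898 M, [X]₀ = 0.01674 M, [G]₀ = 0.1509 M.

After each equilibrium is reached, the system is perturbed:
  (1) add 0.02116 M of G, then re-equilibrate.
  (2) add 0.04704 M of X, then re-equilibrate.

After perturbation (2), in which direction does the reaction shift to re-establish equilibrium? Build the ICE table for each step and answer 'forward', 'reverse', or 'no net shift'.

Direction: forward

Q₀ = 0.05556 vs Keq = 8.7700e-05 ⇒ Q>K, reverse
Step 1:
                   E          M          X          G
  I           0.7908      5.898    0.01674     0.1509
  C           0.1475     0.4424     0.1475    -0.1475
  E           0.9383       6.34     0.1642   0.003444
  solve Keq expr → x = -0.1475; check Q = 8.7700e-05
Then add 0.02116 M of G.
Step 2:
                   E          M          X          G
  I           0.9383       6.34     0.1642     0.0246
  C          0.02053    0.06158    0.02053   -0.02053
  E           0.9588      6.402     0.1847   0.004076
  solve Keq expr → x = -0.02053; check Q = 8.7700e-05
Then add 0.04704 M of X.
Step 3:
                   E          M          X          G
  I           0.9588      6.402     0.2318   0.004076
  C        -0.001003   -0.00301  -0.001003   0.001003
  E           0.9578      6.399     0.2308   0.005079
  solve Keq expr → x = 0.001003; check Q = 8.7700e-05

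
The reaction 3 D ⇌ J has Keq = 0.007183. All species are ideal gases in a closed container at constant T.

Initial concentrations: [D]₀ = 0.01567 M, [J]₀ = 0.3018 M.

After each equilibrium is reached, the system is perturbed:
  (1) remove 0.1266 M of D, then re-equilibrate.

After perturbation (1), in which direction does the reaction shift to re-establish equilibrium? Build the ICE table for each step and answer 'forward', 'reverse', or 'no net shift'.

Q₀ = 7.8435e+04 vs Keq = 0.007183 ⇒ Q>K, reverse
Step 1:
                    D           J
  Initial     0.01567      0.3018
  Change       0.8894     -0.2965
  Equil        0.9051    0.005326
  solve Keq expr → x = -0.2965; check Q = 0.007183
Then remove 0.1266 M of D.
Step 2:
                    D           J
  Initial      0.7785    0.005326
  Change      0.00559   -0.001863
  Equil        0.7841    0.003463
  solve Keq expr → x = -0.001863; check Q = 0.007183

Direction: reverse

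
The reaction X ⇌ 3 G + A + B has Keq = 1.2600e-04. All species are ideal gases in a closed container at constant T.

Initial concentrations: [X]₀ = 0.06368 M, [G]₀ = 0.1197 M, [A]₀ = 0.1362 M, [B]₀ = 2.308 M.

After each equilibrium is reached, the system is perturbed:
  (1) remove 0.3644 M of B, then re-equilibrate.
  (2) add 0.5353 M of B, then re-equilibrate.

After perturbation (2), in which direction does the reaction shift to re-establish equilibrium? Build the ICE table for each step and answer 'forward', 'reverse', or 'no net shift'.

Direction: reverse

Q₀ = 0.008466 vs Keq = 1.2600e-04 ⇒ Q>K, reverse
Step 1:
                    X           G           A           B
  I           0.06368      0.1197      0.1362       2.308
  C           0.02789    -0.08368    -0.02789    -0.02789
  E           0.09157     0.03602      0.1083        2.28
  solve Keq expr → x = -0.02789; check Q = 1.2600e-04
Then remove 0.3644 M of B.
Step 2:
                    X           G           A           B
  I           0.09157     0.03602      0.1083       1.916
  C       -6.5975e-04    0.001979  6.5975e-04  6.5975e-04
  E           0.09091       0.038       0.109       1.916
  solve Keq expr → x = 6.5975e-04; check Q = 1.2600e-04
Then add 0.5353 M of B.
Step 3:
                    X           G           A           B
  I           0.09091       0.038       0.109       2.452
  C        9.2428e-04   -0.002773 -9.2428e-04 -9.2428e-04
  E           0.09184     0.03522       0.108       2.451
  solve Keq expr → x = -9.2428e-04; check Q = 1.2600e-04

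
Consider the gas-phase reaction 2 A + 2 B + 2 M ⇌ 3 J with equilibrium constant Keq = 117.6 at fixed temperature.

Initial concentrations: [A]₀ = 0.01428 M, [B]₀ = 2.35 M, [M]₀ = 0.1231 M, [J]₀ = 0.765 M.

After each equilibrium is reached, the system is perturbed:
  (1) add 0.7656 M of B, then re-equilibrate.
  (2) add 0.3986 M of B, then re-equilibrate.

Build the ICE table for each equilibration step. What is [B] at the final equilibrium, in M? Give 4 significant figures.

Q₀ = 2.6235e+04 vs Keq = 117.6 ⇒ Q>K, reverse
Step 1:
                  A         B         M         J
  Initial   0.01428      2.35    0.1231     0.765
  Change    0.08136   0.08136   0.08136    -0.122
  Equil     0.09564     2.431    0.2045     0.643
  solve Keq expr → x = -0.04068; check Q = 117.6
Then add 0.7656 M of B.
Step 2:
                  A         B         M         J
  Initial   0.09564     3.197    0.2045     0.643
  Change   -0.01362  -0.01362  -0.01362   0.02043
  Equil     0.08202     3.183    0.1908    0.6634
  solve Keq expr → x = 0.00681; check Q = 117.6
Then add 0.3986 M of B.
Step 3:
                  A         B         M         J
  Initial   0.08202     3.582    0.1908    0.6634
  Change  -0.005466 -0.005466 -0.005466  0.008198
  Equil     0.07655     3.576    0.1854    0.6716
  solve Keq expr → x = 0.002733; check Q = 117.6

[B]_eq = 3.576 M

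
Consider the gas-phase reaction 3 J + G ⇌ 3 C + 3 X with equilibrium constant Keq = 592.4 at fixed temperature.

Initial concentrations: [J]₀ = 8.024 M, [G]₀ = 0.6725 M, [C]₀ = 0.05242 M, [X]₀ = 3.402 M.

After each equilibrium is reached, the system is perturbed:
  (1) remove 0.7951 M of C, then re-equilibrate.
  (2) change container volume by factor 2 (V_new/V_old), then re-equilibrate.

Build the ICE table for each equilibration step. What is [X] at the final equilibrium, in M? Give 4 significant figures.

[X]_eq = 2.709 M

Q₀ = 1.6324e-05 vs Keq = 592.4 ⇒ Q<K, forward
Step 1:
                    J           G           C           X
  Initial       8.024      0.6725     0.05242       3.402
  Change       -1.987     -0.6623       1.987       1.987
  Equil         6.037     0.01018       2.039       5.389
  solve Keq expr → x = 0.6623; check Q = 592.4
Then remove 0.7951 M of C.
Step 2:
                    J           G           C           X
  Initial       6.037     0.01018       1.244       5.389
  Change     -0.02304    -0.00768     0.02304     0.02304
  Equil         6.014    0.002504       1.267       5.412
  solve Keq expr → x = 0.00768; check Q = 592.4
Then change container volume by factor 2 (V_new/V_old).
Step 3:
                    J           G           C           X
  Initial       3.007    0.001252      0.6337       2.706
  Change    -0.002799 -9.3291e-04    0.002799    0.002799
  Equil         3.004  3.1902e-04      0.6365       2.709
  solve Keq expr → x = 9.3291e-04; check Q = 592.4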